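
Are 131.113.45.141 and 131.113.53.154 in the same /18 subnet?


Mask: 255.255.192.0
131.113.45.141 AND mask = 131.113.0.0
131.113.53.154 AND mask = 131.113.0.0
Yes, same subnet (131.113.0.0)


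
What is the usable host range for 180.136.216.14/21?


Network: 180.136.216.0
Broadcast: 180.136.223.255
First usable = network + 1
Last usable = broadcast - 1
Range: 180.136.216.1 to 180.136.223.254


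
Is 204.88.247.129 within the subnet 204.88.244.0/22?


Subnet network: 204.88.244.0
Test IP AND mask: 204.88.244.0
Yes, 204.88.247.129 is in 204.88.244.0/22


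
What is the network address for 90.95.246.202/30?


IP:   01011010.01011111.11110110.11001010
Mask: 11111111.11111111.11111111.11111100
AND operation:
Net:  01011010.01011111.11110110.11001000
Network: 90.95.246.200/30


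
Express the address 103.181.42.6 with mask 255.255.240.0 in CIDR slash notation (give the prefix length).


Binary: 11111111.11111111.11110000.00000000
Count leading 1s
Prefix: /20


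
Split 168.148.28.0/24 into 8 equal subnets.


New prefix = 24 + 3 = 27
Each subnet has 32 addresses
  168.148.28.0/27
  168.148.28.32/27
  168.148.28.64/27
  168.148.28.96/27
  168.148.28.128/27
  168.148.28.160/27
  168.148.28.192/27
  168.148.28.224/27
Subnets: 168.148.28.0/27, 168.148.28.32/27, 168.148.28.64/27, 168.148.28.96/27, 168.148.28.128/27, 168.148.28.160/27, 168.148.28.192/27, 168.148.28.224/27


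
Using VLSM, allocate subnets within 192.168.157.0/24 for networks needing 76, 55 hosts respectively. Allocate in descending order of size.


76 hosts -> /25 (126 usable): 192.168.157.0/25
55 hosts -> /26 (62 usable): 192.168.157.128/26
Allocation: 192.168.157.0/25 (76 hosts, 126 usable); 192.168.157.128/26 (55 hosts, 62 usable)


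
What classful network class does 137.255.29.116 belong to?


First octet: 137
Binary: 10001001
10xxxxxx -> Class B (128-191)
Class B, default mask 255.255.0.0 (/16)


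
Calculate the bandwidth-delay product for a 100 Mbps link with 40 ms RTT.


BDP = bandwidth * RTT
= 100 Mbps * 40 ms
= 100 * 1e6 * 40 / 1000 bits
= 4000000 bits
= 500000 bytes
= 488.2812 KB
BDP = 4000000 bits (500000 bytes)


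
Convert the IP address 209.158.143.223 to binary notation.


209 = 11010001
158 = 10011110
143 = 10001111
223 = 11011111
Binary: 11010001.10011110.10001111.11011111


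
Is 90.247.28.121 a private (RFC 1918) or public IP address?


RFC 1918 private ranges:
  10.0.0.0/8 (10.0.0.0 - 10.255.255.255)
  172.16.0.0/12 (172.16.0.0 - 172.31.255.255)
  192.168.0.0/16 (192.168.0.0 - 192.168.255.255)
Public (not in any RFC 1918 range)


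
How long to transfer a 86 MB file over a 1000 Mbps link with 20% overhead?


Effective throughput = 1000 * (1 - 20/100) = 800 Mbps
File size in Mb = 86 * 8 = 688 Mb
Time = 688 / 800
Time = 0.86 seconds


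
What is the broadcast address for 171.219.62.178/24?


Network: 171.219.62.0/24
Host bits = 8
Set all host bits to 1:
Broadcast: 171.219.62.255


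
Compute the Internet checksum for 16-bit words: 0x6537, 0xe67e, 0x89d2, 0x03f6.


Sum all words (with carry folding):
+ 0x6537 = 0x6537
+ 0xe67e = 0x4bb6
+ 0x89d2 = 0xd588
+ 0x03f6 = 0xd97e
One's complement: ~0xd97e
Checksum = 0x2681


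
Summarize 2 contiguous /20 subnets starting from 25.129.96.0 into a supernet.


Original prefix: /20
Number of subnets: 2 = 2^1
New prefix = 20 - 1 = 19
Supernet: 25.129.96.0/19


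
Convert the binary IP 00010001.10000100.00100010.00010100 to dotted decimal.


00010001 = 17
10000100 = 132
00100010 = 34
00010100 = 20
IP: 17.132.34.20


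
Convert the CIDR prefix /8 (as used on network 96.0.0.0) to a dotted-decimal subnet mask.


/8 means 8 network bits, 24 host bits
Binary: 11111111000000000000000000000000
Mask: 255.0.0.0


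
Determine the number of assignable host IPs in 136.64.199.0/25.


Host bits = 32 - 25 = 7
Total addresses = 2^7 = 128
Usable = total - 2 (network and broadcast)
Usable hosts: 126


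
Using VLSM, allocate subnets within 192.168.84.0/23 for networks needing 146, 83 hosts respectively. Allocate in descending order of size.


146 hosts -> /24 (254 usable): 192.168.84.0/24
83 hosts -> /25 (126 usable): 192.168.85.0/25
Allocation: 192.168.84.0/24 (146 hosts, 254 usable); 192.168.85.0/25 (83 hosts, 126 usable)


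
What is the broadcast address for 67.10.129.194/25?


Network: 67.10.129.128/25
Host bits = 7
Set all host bits to 1:
Broadcast: 67.10.129.255


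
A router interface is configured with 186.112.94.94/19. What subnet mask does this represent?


/19 means 19 network bits, 13 host bits
Binary: 11111111111111111110000000000000
Mask: 255.255.224.0


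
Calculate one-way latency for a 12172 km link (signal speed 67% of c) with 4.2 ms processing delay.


Speed = 0.67 * 3e5 km/s = 201000 km/s
Propagation delay = 12172 / 201000 = 0.0606 s = 60.5572 ms
Processing delay = 4.2 ms
Total one-way latency = 64.7572 ms


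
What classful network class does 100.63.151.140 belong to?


First octet: 100
Binary: 01100100
0xxxxxxx -> Class A (1-126)
Class A, default mask 255.0.0.0 (/8)


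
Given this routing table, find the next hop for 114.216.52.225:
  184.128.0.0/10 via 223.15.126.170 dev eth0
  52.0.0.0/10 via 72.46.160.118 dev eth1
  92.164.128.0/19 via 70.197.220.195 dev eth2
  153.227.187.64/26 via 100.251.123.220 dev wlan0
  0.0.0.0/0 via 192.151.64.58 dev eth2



Longest prefix match for 114.216.52.225:
  /10 184.128.0.0: no
  /10 52.0.0.0: no
  /19 92.164.128.0: no
  /26 153.227.187.64: no
  /0 0.0.0.0: MATCH
Selected: next-hop 192.151.64.58 via eth2 (matched /0)


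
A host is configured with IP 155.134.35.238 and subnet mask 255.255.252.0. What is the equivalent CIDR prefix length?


Binary: 11111111.11111111.11111100.00000000
Count leading 1s
Prefix: /22


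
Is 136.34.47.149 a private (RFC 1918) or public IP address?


RFC 1918 private ranges:
  10.0.0.0/8 (10.0.0.0 - 10.255.255.255)
  172.16.0.0/12 (172.16.0.0 - 172.31.255.255)
  192.168.0.0/16 (192.168.0.0 - 192.168.255.255)
Public (not in any RFC 1918 range)


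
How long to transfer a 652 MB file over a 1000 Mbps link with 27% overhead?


Effective throughput = 1000 * (1 - 27/100) = 730 Mbps
File size in Mb = 652 * 8 = 5216 Mb
Time = 5216 / 730
Time = 7.1452 seconds


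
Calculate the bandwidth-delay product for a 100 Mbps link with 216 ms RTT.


BDP = bandwidth * RTT
= 100 Mbps * 216 ms
= 100 * 1e6 * 216 / 1000 bits
= 21600000 bits
= 2700000 bytes
= 2636.7188 KB
BDP = 21600000 bits (2700000 bytes)


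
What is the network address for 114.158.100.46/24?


IP:   01110010.10011110.01100100.00101110
Mask: 11111111.11111111.11111111.00000000
AND operation:
Net:  01110010.10011110.01100100.00000000
Network: 114.158.100.0/24


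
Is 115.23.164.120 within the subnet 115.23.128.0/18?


Subnet network: 115.23.128.0
Test IP AND mask: 115.23.128.0
Yes, 115.23.164.120 is in 115.23.128.0/18


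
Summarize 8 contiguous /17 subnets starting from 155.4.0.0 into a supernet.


Original prefix: /17
Number of subnets: 8 = 2^3
New prefix = 17 - 3 = 14
Supernet: 155.4.0.0/14


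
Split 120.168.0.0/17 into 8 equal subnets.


New prefix = 17 + 3 = 20
Each subnet has 4096 addresses
  120.168.0.0/20
  120.168.16.0/20
  120.168.32.0/20
  120.168.48.0/20
  120.168.64.0/20
  120.168.80.0/20
  120.168.96.0/20
  120.168.112.0/20
Subnets: 120.168.0.0/20, 120.168.16.0/20, 120.168.32.0/20, 120.168.48.0/20, 120.168.64.0/20, 120.168.80.0/20, 120.168.96.0/20, 120.168.112.0/20


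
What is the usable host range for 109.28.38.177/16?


Network: 109.28.0.0
Broadcast: 109.28.255.255
First usable = network + 1
Last usable = broadcast - 1
Range: 109.28.0.1 to 109.28.255.254


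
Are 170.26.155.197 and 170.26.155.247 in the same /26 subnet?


Mask: 255.255.255.192
170.26.155.197 AND mask = 170.26.155.192
170.26.155.247 AND mask = 170.26.155.192
Yes, same subnet (170.26.155.192)


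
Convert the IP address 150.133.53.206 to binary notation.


150 = 10010110
133 = 10000101
53 = 00110101
206 = 11001110
Binary: 10010110.10000101.00110101.11001110


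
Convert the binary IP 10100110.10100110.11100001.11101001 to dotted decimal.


10100110 = 166
10100110 = 166
11100001 = 225
11101001 = 233
IP: 166.166.225.233


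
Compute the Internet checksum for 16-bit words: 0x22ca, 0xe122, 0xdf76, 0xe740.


Sum all words (with carry folding):
+ 0x22ca = 0x22ca
+ 0xe122 = 0x03ed
+ 0xdf76 = 0xe363
+ 0xe740 = 0xcaa4
One's complement: ~0xcaa4
Checksum = 0x355b


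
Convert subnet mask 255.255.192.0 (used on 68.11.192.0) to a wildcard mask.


Subnet mask: 255.255.192.0
Wildcard = 255.255.255.255 - subnet mask
255 - 255 = 0
255 - 255 = 0
255 - 192 = 63
255 - 0 = 255
Wildcard: 0.0.63.255


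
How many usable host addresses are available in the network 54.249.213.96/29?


Host bits = 32 - 29 = 3
Total addresses = 2^3 = 8
Usable = total - 2 (network and broadcast)
Usable hosts: 6


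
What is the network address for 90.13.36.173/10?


IP:   01011010.00001101.00100100.10101101
Mask: 11111111.11000000.00000000.00000000
AND operation:
Net:  01011010.00000000.00000000.00000000
Network: 90.0.0.0/10


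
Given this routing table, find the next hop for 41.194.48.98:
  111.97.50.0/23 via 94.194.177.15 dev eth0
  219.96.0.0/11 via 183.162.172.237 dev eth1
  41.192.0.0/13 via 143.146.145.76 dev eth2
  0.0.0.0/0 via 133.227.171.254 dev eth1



Longest prefix match for 41.194.48.98:
  /23 111.97.50.0: no
  /11 219.96.0.0: no
  /13 41.192.0.0: MATCH
  /0 0.0.0.0: MATCH
Selected: next-hop 143.146.145.76 via eth2 (matched /13)


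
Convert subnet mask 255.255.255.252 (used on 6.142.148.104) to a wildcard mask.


Subnet mask: 255.255.255.252
Wildcard = 255.255.255.255 - subnet mask
255 - 255 = 0
255 - 255 = 0
255 - 255 = 0
255 - 252 = 3
Wildcard: 0.0.0.3


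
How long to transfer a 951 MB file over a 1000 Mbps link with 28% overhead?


Effective throughput = 1000 * (1 - 28/100) = 720 Mbps
File size in Mb = 951 * 8 = 7608 Mb
Time = 7608 / 720
Time = 10.5667 seconds


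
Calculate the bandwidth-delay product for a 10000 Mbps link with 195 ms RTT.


BDP = bandwidth * RTT
= 10000 Mbps * 195 ms
= 10000 * 1e6 * 195 / 1000 bits
= 1950000000 bits
= 243750000 bytes
= 238037.1094 KB
BDP = 1950000000 bits (243750000 bytes)


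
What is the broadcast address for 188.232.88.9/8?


Network: 188.0.0.0/8
Host bits = 24
Set all host bits to 1:
Broadcast: 188.255.255.255


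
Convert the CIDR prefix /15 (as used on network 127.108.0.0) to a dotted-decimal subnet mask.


/15 means 15 network bits, 17 host bits
Binary: 11111111111111100000000000000000
Mask: 255.254.0.0


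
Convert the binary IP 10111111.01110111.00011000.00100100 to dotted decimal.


10111111 = 191
01110111 = 119
00011000 = 24
00100100 = 36
IP: 191.119.24.36


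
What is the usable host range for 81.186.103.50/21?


Network: 81.186.96.0
Broadcast: 81.186.103.255
First usable = network + 1
Last usable = broadcast - 1
Range: 81.186.96.1 to 81.186.103.254


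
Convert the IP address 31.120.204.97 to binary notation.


31 = 00011111
120 = 01111000
204 = 11001100
97 = 01100001
Binary: 00011111.01111000.11001100.01100001


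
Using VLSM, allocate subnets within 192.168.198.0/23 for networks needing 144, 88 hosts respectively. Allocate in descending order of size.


144 hosts -> /24 (254 usable): 192.168.198.0/24
88 hosts -> /25 (126 usable): 192.168.199.0/25
Allocation: 192.168.198.0/24 (144 hosts, 254 usable); 192.168.199.0/25 (88 hosts, 126 usable)


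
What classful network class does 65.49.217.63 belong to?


First octet: 65
Binary: 01000001
0xxxxxxx -> Class A (1-126)
Class A, default mask 255.0.0.0 (/8)


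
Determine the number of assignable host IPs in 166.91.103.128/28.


Host bits = 32 - 28 = 4
Total addresses = 2^4 = 16
Usable = total - 2 (network and broadcast)
Usable hosts: 14


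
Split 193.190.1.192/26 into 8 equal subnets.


New prefix = 26 + 3 = 29
Each subnet has 8 addresses
  193.190.1.192/29
  193.190.1.200/29
  193.190.1.208/29
  193.190.1.216/29
  193.190.1.224/29
  193.190.1.232/29
  193.190.1.240/29
  193.190.1.248/29
Subnets: 193.190.1.192/29, 193.190.1.200/29, 193.190.1.208/29, 193.190.1.216/29, 193.190.1.224/29, 193.190.1.232/29, 193.190.1.240/29, 193.190.1.248/29


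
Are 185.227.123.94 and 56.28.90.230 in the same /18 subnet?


Mask: 255.255.192.0
185.227.123.94 AND mask = 185.227.64.0
56.28.90.230 AND mask = 56.28.64.0
No, different subnets (185.227.64.0 vs 56.28.64.0)


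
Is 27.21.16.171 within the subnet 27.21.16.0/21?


Subnet network: 27.21.16.0
Test IP AND mask: 27.21.16.0
Yes, 27.21.16.171 is in 27.21.16.0/21


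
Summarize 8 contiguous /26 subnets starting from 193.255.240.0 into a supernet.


Original prefix: /26
Number of subnets: 8 = 2^3
New prefix = 26 - 3 = 23
Supernet: 193.255.240.0/23


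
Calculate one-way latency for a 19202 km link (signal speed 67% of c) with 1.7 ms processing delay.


Speed = 0.67 * 3e5 km/s = 201000 km/s
Propagation delay = 19202 / 201000 = 0.0955 s = 95.5323 ms
Processing delay = 1.7 ms
Total one-way latency = 97.2323 ms


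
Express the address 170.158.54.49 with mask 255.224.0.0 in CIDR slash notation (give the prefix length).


Binary: 11111111.11100000.00000000.00000000
Count leading 1s
Prefix: /11


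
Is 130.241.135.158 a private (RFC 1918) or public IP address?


RFC 1918 private ranges:
  10.0.0.0/8 (10.0.0.0 - 10.255.255.255)
  172.16.0.0/12 (172.16.0.0 - 172.31.255.255)
  192.168.0.0/16 (192.168.0.0 - 192.168.255.255)
Public (not in any RFC 1918 range)


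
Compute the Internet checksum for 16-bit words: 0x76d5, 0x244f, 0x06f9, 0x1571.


Sum all words (with carry folding):
+ 0x76d5 = 0x76d5
+ 0x244f = 0x9b24
+ 0x06f9 = 0xa21d
+ 0x1571 = 0xb78e
One's complement: ~0xb78e
Checksum = 0x4871


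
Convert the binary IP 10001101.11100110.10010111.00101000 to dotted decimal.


10001101 = 141
11100110 = 230
10010111 = 151
00101000 = 40
IP: 141.230.151.40


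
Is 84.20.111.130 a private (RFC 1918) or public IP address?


RFC 1918 private ranges:
  10.0.0.0/8 (10.0.0.0 - 10.255.255.255)
  172.16.0.0/12 (172.16.0.0 - 172.31.255.255)
  192.168.0.0/16 (192.168.0.0 - 192.168.255.255)
Public (not in any RFC 1918 range)


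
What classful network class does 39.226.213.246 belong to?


First octet: 39
Binary: 00100111
0xxxxxxx -> Class A (1-126)
Class A, default mask 255.0.0.0 (/8)


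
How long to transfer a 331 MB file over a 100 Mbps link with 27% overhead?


Effective throughput = 100 * (1 - 27/100) = 73 Mbps
File size in Mb = 331 * 8 = 2648 Mb
Time = 2648 / 73
Time = 36.274 seconds


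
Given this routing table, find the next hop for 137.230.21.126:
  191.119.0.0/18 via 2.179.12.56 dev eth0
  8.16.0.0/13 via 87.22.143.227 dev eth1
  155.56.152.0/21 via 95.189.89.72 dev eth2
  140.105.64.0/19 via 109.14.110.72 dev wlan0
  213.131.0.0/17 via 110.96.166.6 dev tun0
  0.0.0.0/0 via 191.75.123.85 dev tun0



Longest prefix match for 137.230.21.126:
  /18 191.119.0.0: no
  /13 8.16.0.0: no
  /21 155.56.152.0: no
  /19 140.105.64.0: no
  /17 213.131.0.0: no
  /0 0.0.0.0: MATCH
Selected: next-hop 191.75.123.85 via tun0 (matched /0)


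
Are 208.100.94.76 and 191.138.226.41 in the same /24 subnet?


Mask: 255.255.255.0
208.100.94.76 AND mask = 208.100.94.0
191.138.226.41 AND mask = 191.138.226.0
No, different subnets (208.100.94.0 vs 191.138.226.0)


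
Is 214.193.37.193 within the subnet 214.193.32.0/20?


Subnet network: 214.193.32.0
Test IP AND mask: 214.193.32.0
Yes, 214.193.37.193 is in 214.193.32.0/20


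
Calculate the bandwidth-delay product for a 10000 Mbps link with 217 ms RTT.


BDP = bandwidth * RTT
= 10000 Mbps * 217 ms
= 10000 * 1e6 * 217 / 1000 bits
= 2170000000 bits
= 271250000 bytes
= 264892.5781 KB
BDP = 2170000000 bits (271250000 bytes)


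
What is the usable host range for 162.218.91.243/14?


Network: 162.216.0.0
Broadcast: 162.219.255.255
First usable = network + 1
Last usable = broadcast - 1
Range: 162.216.0.1 to 162.219.255.254


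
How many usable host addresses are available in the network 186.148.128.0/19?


Host bits = 32 - 19 = 13
Total addresses = 2^13 = 8192
Usable = total - 2 (network and broadcast)
Usable hosts: 8190


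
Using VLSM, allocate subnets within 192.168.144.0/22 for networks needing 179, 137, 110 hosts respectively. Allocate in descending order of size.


179 hosts -> /24 (254 usable): 192.168.144.0/24
137 hosts -> /24 (254 usable): 192.168.145.0/24
110 hosts -> /25 (126 usable): 192.168.146.0/25
Allocation: 192.168.144.0/24 (179 hosts, 254 usable); 192.168.145.0/24 (137 hosts, 254 usable); 192.168.146.0/25 (110 hosts, 126 usable)


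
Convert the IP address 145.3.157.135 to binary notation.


145 = 10010001
3 = 00000011
157 = 10011101
135 = 10000111
Binary: 10010001.00000011.10011101.10000111


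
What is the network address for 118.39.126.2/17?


IP:   01110110.00100111.01111110.00000010
Mask: 11111111.11111111.10000000.00000000
AND operation:
Net:  01110110.00100111.00000000.00000000
Network: 118.39.0.0/17


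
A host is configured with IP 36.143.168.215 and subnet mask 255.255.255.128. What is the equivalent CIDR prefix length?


Binary: 11111111.11111111.11111111.10000000
Count leading 1s
Prefix: /25


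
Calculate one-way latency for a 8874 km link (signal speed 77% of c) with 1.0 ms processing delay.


Speed = 0.77 * 3e5 km/s = 231000 km/s
Propagation delay = 8874 / 231000 = 0.0384 s = 38.4156 ms
Processing delay = 1.0 ms
Total one-way latency = 39.4156 ms


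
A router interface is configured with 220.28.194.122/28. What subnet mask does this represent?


/28 means 28 network bits, 4 host bits
Binary: 11111111111111111111111111110000
Mask: 255.255.255.240


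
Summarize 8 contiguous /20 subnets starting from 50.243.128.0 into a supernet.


Original prefix: /20
Number of subnets: 8 = 2^3
New prefix = 20 - 3 = 17
Supernet: 50.243.128.0/17


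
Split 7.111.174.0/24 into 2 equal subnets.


New prefix = 24 + 1 = 25
Each subnet has 128 addresses
  7.111.174.0/25
  7.111.174.128/25
Subnets: 7.111.174.0/25, 7.111.174.128/25


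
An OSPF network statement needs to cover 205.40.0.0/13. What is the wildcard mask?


Subnet mask: 255.248.0.0
Wildcard = 255.255.255.255 - subnet mask
255 - 255 = 0
255 - 248 = 7
255 - 0 = 255
255 - 0 = 255
Wildcard: 0.7.255.255


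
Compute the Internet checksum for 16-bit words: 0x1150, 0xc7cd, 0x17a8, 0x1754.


Sum all words (with carry folding):
+ 0x1150 = 0x1150
+ 0xc7cd = 0xd91d
+ 0x17a8 = 0xf0c5
+ 0x1754 = 0x081a
One's complement: ~0x081a
Checksum = 0xf7e5


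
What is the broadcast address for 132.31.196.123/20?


Network: 132.31.192.0/20
Host bits = 12
Set all host bits to 1:
Broadcast: 132.31.207.255


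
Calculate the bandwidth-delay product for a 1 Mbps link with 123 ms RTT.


BDP = bandwidth * RTT
= 1 Mbps * 123 ms
= 1 * 1e6 * 123 / 1000 bits
= 123000 bits
= 15375 bytes
= 15.0146 KB
BDP = 123000 bits (15375 bytes)


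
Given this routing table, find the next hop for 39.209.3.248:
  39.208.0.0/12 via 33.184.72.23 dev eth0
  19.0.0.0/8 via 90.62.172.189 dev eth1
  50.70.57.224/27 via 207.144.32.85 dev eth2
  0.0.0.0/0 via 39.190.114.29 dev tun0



Longest prefix match for 39.209.3.248:
  /12 39.208.0.0: MATCH
  /8 19.0.0.0: no
  /27 50.70.57.224: no
  /0 0.0.0.0: MATCH
Selected: next-hop 33.184.72.23 via eth0 (matched /12)


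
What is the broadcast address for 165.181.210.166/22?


Network: 165.181.208.0/22
Host bits = 10
Set all host bits to 1:
Broadcast: 165.181.211.255


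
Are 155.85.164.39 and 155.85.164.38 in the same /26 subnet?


Mask: 255.255.255.192
155.85.164.39 AND mask = 155.85.164.0
155.85.164.38 AND mask = 155.85.164.0
Yes, same subnet (155.85.164.0)


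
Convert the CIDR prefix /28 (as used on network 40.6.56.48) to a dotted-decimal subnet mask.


/28 means 28 network bits, 4 host bits
Binary: 11111111111111111111111111110000
Mask: 255.255.255.240


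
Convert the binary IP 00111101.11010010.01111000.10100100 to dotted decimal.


00111101 = 61
11010010 = 210
01111000 = 120
10100100 = 164
IP: 61.210.120.164


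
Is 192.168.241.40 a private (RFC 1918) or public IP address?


RFC 1918 private ranges:
  10.0.0.0/8 (10.0.0.0 - 10.255.255.255)
  172.16.0.0/12 (172.16.0.0 - 172.31.255.255)
  192.168.0.0/16 (192.168.0.0 - 192.168.255.255)
Private (in 192.168.0.0/16)


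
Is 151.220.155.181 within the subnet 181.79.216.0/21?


Subnet network: 181.79.216.0
Test IP AND mask: 151.220.152.0
No, 151.220.155.181 is not in 181.79.216.0/21


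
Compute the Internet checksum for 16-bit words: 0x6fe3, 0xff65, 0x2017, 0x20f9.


Sum all words (with carry folding):
+ 0x6fe3 = 0x6fe3
+ 0xff65 = 0x6f49
+ 0x2017 = 0x8f60
+ 0x20f9 = 0xb059
One's complement: ~0xb059
Checksum = 0x4fa6


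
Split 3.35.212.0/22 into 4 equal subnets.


New prefix = 22 + 2 = 24
Each subnet has 256 addresses
  3.35.212.0/24
  3.35.213.0/24
  3.35.214.0/24
  3.35.215.0/24
Subnets: 3.35.212.0/24, 3.35.213.0/24, 3.35.214.0/24, 3.35.215.0/24


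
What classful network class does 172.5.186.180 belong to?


First octet: 172
Binary: 10101100
10xxxxxx -> Class B (128-191)
Class B, default mask 255.255.0.0 (/16)


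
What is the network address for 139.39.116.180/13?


IP:   10001011.00100111.01110100.10110100
Mask: 11111111.11111000.00000000.00000000
AND operation:
Net:  10001011.00100000.00000000.00000000
Network: 139.32.0.0/13


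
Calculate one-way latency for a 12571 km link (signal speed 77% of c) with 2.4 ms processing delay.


Speed = 0.77 * 3e5 km/s = 231000 km/s
Propagation delay = 12571 / 231000 = 0.0544 s = 54.4199 ms
Processing delay = 2.4 ms
Total one-way latency = 56.8199 ms


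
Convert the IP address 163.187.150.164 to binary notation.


163 = 10100011
187 = 10111011
150 = 10010110
164 = 10100100
Binary: 10100011.10111011.10010110.10100100


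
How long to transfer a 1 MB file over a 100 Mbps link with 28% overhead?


Effective throughput = 100 * (1 - 28/100) = 72 Mbps
File size in Mb = 1 * 8 = 8 Mb
Time = 8 / 72
Time = 0.1111 seconds


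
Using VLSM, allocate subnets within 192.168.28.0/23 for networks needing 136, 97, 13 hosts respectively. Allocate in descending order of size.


136 hosts -> /24 (254 usable): 192.168.28.0/24
97 hosts -> /25 (126 usable): 192.168.29.0/25
13 hosts -> /28 (14 usable): 192.168.29.128/28
Allocation: 192.168.28.0/24 (136 hosts, 254 usable); 192.168.29.0/25 (97 hosts, 126 usable); 192.168.29.128/28 (13 hosts, 14 usable)


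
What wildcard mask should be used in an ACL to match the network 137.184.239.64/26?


Subnet mask: 255.255.255.192
Wildcard = 255.255.255.255 - subnet mask
255 - 255 = 0
255 - 255 = 0
255 - 255 = 0
255 - 192 = 63
Wildcard: 0.0.0.63


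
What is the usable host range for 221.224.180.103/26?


Network: 221.224.180.64
Broadcast: 221.224.180.127
First usable = network + 1
Last usable = broadcast - 1
Range: 221.224.180.65 to 221.224.180.126


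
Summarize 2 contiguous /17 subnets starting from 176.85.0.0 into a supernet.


Original prefix: /17
Number of subnets: 2 = 2^1
New prefix = 17 - 1 = 16
Supernet: 176.85.0.0/16


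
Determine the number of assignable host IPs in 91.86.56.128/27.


Host bits = 32 - 27 = 5
Total addresses = 2^5 = 32
Usable = total - 2 (network and broadcast)
Usable hosts: 30


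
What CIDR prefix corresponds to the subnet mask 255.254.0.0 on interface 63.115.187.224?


Binary: 11111111.11111110.00000000.00000000
Count leading 1s
Prefix: /15


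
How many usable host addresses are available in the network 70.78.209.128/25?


Host bits = 32 - 25 = 7
Total addresses = 2^7 = 128
Usable = total - 2 (network and broadcast)
Usable hosts: 126


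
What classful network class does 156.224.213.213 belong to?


First octet: 156
Binary: 10011100
10xxxxxx -> Class B (128-191)
Class B, default mask 255.255.0.0 (/16)


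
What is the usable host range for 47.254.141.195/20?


Network: 47.254.128.0
Broadcast: 47.254.143.255
First usable = network + 1
Last usable = broadcast - 1
Range: 47.254.128.1 to 47.254.143.254


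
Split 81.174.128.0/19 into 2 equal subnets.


New prefix = 19 + 1 = 20
Each subnet has 4096 addresses
  81.174.128.0/20
  81.174.144.0/20
Subnets: 81.174.128.0/20, 81.174.144.0/20


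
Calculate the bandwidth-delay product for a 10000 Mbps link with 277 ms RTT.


BDP = bandwidth * RTT
= 10000 Mbps * 277 ms
= 10000 * 1e6 * 277 / 1000 bits
= 2770000000 bits
= 346250000 bytes
= 338134.7656 KB
BDP = 2770000000 bits (346250000 bytes)


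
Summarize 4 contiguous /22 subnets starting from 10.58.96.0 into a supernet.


Original prefix: /22
Number of subnets: 4 = 2^2
New prefix = 22 - 2 = 20
Supernet: 10.58.96.0/20


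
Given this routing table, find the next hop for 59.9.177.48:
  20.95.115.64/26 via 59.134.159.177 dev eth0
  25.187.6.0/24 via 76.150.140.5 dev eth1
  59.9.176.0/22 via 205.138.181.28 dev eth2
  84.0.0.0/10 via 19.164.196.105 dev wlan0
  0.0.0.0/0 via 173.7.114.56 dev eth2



Longest prefix match for 59.9.177.48:
  /26 20.95.115.64: no
  /24 25.187.6.0: no
  /22 59.9.176.0: MATCH
  /10 84.0.0.0: no
  /0 0.0.0.0: MATCH
Selected: next-hop 205.138.181.28 via eth2 (matched /22)


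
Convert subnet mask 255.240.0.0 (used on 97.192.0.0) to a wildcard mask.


Subnet mask: 255.240.0.0
Wildcard = 255.255.255.255 - subnet mask
255 - 255 = 0
255 - 240 = 15
255 - 0 = 255
255 - 0 = 255
Wildcard: 0.15.255.255


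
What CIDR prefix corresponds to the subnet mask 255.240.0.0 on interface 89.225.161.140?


Binary: 11111111.11110000.00000000.00000000
Count leading 1s
Prefix: /12


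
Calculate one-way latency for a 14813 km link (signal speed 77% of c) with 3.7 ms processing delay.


Speed = 0.77 * 3e5 km/s = 231000 km/s
Propagation delay = 14813 / 231000 = 0.0641 s = 64.1255 ms
Processing delay = 3.7 ms
Total one-way latency = 67.8255 ms


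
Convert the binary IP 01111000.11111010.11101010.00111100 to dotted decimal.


01111000 = 120
11111010 = 250
11101010 = 234
00111100 = 60
IP: 120.250.234.60


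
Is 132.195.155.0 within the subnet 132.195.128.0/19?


Subnet network: 132.195.128.0
Test IP AND mask: 132.195.128.0
Yes, 132.195.155.0 is in 132.195.128.0/19


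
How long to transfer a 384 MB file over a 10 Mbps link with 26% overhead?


Effective throughput = 10 * (1 - 26/100) = 7.4 Mbps
File size in Mb = 384 * 8 = 3072 Mb
Time = 3072 / 7.4
Time = 415.1351 seconds


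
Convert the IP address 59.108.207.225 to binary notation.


59 = 00111011
108 = 01101100
207 = 11001111
225 = 11100001
Binary: 00111011.01101100.11001111.11100001


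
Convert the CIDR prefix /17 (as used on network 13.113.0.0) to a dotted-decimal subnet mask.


/17 means 17 network bits, 15 host bits
Binary: 11111111111111111000000000000000
Mask: 255.255.128.0


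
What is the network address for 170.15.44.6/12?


IP:   10101010.00001111.00101100.00000110
Mask: 11111111.11110000.00000000.00000000
AND operation:
Net:  10101010.00000000.00000000.00000000
Network: 170.0.0.0/12


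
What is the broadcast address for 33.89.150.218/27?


Network: 33.89.150.192/27
Host bits = 5
Set all host bits to 1:
Broadcast: 33.89.150.223


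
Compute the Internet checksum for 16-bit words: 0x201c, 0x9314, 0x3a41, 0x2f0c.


Sum all words (with carry folding):
+ 0x201c = 0x201c
+ 0x9314 = 0xb330
+ 0x3a41 = 0xed71
+ 0x2f0c = 0x1c7e
One's complement: ~0x1c7e
Checksum = 0xe381


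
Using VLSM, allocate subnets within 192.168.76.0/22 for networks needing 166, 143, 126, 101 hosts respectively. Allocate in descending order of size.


166 hosts -> /24 (254 usable): 192.168.76.0/24
143 hosts -> /24 (254 usable): 192.168.77.0/24
126 hosts -> /25 (126 usable): 192.168.78.0/25
101 hosts -> /25 (126 usable): 192.168.78.128/25
Allocation: 192.168.76.0/24 (166 hosts, 254 usable); 192.168.77.0/24 (143 hosts, 254 usable); 192.168.78.0/25 (126 hosts, 126 usable); 192.168.78.128/25 (101 hosts, 126 usable)


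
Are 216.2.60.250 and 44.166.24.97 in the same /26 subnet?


Mask: 255.255.255.192
216.2.60.250 AND mask = 216.2.60.192
44.166.24.97 AND mask = 44.166.24.64
No, different subnets (216.2.60.192 vs 44.166.24.64)


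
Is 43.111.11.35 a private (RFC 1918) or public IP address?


RFC 1918 private ranges:
  10.0.0.0/8 (10.0.0.0 - 10.255.255.255)
  172.16.0.0/12 (172.16.0.0 - 172.31.255.255)
  192.168.0.0/16 (192.168.0.0 - 192.168.255.255)
Public (not in any RFC 1918 range)


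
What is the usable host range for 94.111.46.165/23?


Network: 94.111.46.0
Broadcast: 94.111.47.255
First usable = network + 1
Last usable = broadcast - 1
Range: 94.111.46.1 to 94.111.47.254


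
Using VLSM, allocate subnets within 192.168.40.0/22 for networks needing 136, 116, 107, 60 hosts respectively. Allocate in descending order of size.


136 hosts -> /24 (254 usable): 192.168.40.0/24
116 hosts -> /25 (126 usable): 192.168.41.0/25
107 hosts -> /25 (126 usable): 192.168.41.128/25
60 hosts -> /26 (62 usable): 192.168.42.0/26
Allocation: 192.168.40.0/24 (136 hosts, 254 usable); 192.168.41.0/25 (116 hosts, 126 usable); 192.168.41.128/25 (107 hosts, 126 usable); 192.168.42.0/26 (60 hosts, 62 usable)


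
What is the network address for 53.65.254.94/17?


IP:   00110101.01000001.11111110.01011110
Mask: 11111111.11111111.10000000.00000000
AND operation:
Net:  00110101.01000001.10000000.00000000
Network: 53.65.128.0/17


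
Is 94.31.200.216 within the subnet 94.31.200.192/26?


Subnet network: 94.31.200.192
Test IP AND mask: 94.31.200.192
Yes, 94.31.200.216 is in 94.31.200.192/26


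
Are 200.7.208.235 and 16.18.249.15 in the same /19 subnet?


Mask: 255.255.224.0
200.7.208.235 AND mask = 200.7.192.0
16.18.249.15 AND mask = 16.18.224.0
No, different subnets (200.7.192.0 vs 16.18.224.0)


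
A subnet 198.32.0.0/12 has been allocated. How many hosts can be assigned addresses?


Host bits = 32 - 12 = 20
Total addresses = 2^20 = 1048576
Usable = total - 2 (network and broadcast)
Usable hosts: 1048574


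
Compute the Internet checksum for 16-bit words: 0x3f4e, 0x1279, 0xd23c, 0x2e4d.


Sum all words (with carry folding):
+ 0x3f4e = 0x3f4e
+ 0x1279 = 0x51c7
+ 0xd23c = 0x2404
+ 0x2e4d = 0x5251
One's complement: ~0x5251
Checksum = 0xadae


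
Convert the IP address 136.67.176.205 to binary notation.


136 = 10001000
67 = 01000011
176 = 10110000
205 = 11001101
Binary: 10001000.01000011.10110000.11001101


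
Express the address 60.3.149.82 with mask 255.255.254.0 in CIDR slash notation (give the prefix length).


Binary: 11111111.11111111.11111110.00000000
Count leading 1s
Prefix: /23


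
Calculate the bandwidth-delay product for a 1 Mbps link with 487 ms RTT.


BDP = bandwidth * RTT
= 1 Mbps * 487 ms
= 1 * 1e6 * 487 / 1000 bits
= 487000 bits
= 60875 bytes
= 59.4482 KB
BDP = 487000 bits (60875 bytes)


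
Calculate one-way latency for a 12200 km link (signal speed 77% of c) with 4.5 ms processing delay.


Speed = 0.77 * 3e5 km/s = 231000 km/s
Propagation delay = 12200 / 231000 = 0.0528 s = 52.8139 ms
Processing delay = 4.5 ms
Total one-way latency = 57.3139 ms


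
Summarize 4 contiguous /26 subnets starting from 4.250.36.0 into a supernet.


Original prefix: /26
Number of subnets: 4 = 2^2
New prefix = 26 - 2 = 24
Supernet: 4.250.36.0/24


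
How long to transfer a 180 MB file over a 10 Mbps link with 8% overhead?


Effective throughput = 10 * (1 - 8/100) = 9.2 Mbps
File size in Mb = 180 * 8 = 1440 Mb
Time = 1440 / 9.2
Time = 156.5217 seconds


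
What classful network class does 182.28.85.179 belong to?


First octet: 182
Binary: 10110110
10xxxxxx -> Class B (128-191)
Class B, default mask 255.255.0.0 (/16)


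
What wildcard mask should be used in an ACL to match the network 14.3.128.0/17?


Subnet mask: 255.255.128.0
Wildcard = 255.255.255.255 - subnet mask
255 - 255 = 0
255 - 255 = 0
255 - 128 = 127
255 - 0 = 255
Wildcard: 0.0.127.255


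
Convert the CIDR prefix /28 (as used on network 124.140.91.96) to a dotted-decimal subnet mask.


/28 means 28 network bits, 4 host bits
Binary: 11111111111111111111111111110000
Mask: 255.255.255.240


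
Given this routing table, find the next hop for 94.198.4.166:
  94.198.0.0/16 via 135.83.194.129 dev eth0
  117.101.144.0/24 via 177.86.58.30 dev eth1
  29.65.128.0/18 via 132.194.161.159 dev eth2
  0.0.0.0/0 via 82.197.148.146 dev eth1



Longest prefix match for 94.198.4.166:
  /16 94.198.0.0: MATCH
  /24 117.101.144.0: no
  /18 29.65.128.0: no
  /0 0.0.0.0: MATCH
Selected: next-hop 135.83.194.129 via eth0 (matched /16)


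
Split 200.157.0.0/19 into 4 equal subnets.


New prefix = 19 + 2 = 21
Each subnet has 2048 addresses
  200.157.0.0/21
  200.157.8.0/21
  200.157.16.0/21
  200.157.24.0/21
Subnets: 200.157.0.0/21, 200.157.8.0/21, 200.157.16.0/21, 200.157.24.0/21


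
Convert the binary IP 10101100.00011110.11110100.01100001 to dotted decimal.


10101100 = 172
00011110 = 30
11110100 = 244
01100001 = 97
IP: 172.30.244.97


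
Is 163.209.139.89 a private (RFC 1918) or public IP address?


RFC 1918 private ranges:
  10.0.0.0/8 (10.0.0.0 - 10.255.255.255)
  172.16.0.0/12 (172.16.0.0 - 172.31.255.255)
  192.168.0.0/16 (192.168.0.0 - 192.168.255.255)
Public (not in any RFC 1918 range)


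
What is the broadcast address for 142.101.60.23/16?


Network: 142.101.0.0/16
Host bits = 16
Set all host bits to 1:
Broadcast: 142.101.255.255


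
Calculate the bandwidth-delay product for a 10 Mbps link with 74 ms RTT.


BDP = bandwidth * RTT
= 10 Mbps * 74 ms
= 10 * 1e6 * 74 / 1000 bits
= 740000 bits
= 92500 bytes
= 90.332 KB
BDP = 740000 bits (92500 bytes)


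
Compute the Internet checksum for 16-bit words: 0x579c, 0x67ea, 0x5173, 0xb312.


Sum all words (with carry folding):
+ 0x579c = 0x579c
+ 0x67ea = 0xbf86
+ 0x5173 = 0x10fa
+ 0xb312 = 0xc40c
One's complement: ~0xc40c
Checksum = 0x3bf3


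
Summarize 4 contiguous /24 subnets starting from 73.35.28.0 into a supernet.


Original prefix: /24
Number of subnets: 4 = 2^2
New prefix = 24 - 2 = 22
Supernet: 73.35.28.0/22


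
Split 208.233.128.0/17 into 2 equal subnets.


New prefix = 17 + 1 = 18
Each subnet has 16384 addresses
  208.233.128.0/18
  208.233.192.0/18
Subnets: 208.233.128.0/18, 208.233.192.0/18


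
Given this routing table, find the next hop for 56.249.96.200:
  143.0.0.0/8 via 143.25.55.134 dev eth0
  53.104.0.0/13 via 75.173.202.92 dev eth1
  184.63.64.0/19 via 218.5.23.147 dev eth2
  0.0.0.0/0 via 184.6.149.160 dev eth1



Longest prefix match for 56.249.96.200:
  /8 143.0.0.0: no
  /13 53.104.0.0: no
  /19 184.63.64.0: no
  /0 0.0.0.0: MATCH
Selected: next-hop 184.6.149.160 via eth1 (matched /0)


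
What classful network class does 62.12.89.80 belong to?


First octet: 62
Binary: 00111110
0xxxxxxx -> Class A (1-126)
Class A, default mask 255.0.0.0 (/8)


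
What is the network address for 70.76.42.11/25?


IP:   01000110.01001100.00101010.00001011
Mask: 11111111.11111111.11111111.10000000
AND operation:
Net:  01000110.01001100.00101010.00000000
Network: 70.76.42.0/25


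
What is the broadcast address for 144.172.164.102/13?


Network: 144.168.0.0/13
Host bits = 19
Set all host bits to 1:
Broadcast: 144.175.255.255


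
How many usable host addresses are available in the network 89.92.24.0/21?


Host bits = 32 - 21 = 11
Total addresses = 2^11 = 2048
Usable = total - 2 (network and broadcast)
Usable hosts: 2046


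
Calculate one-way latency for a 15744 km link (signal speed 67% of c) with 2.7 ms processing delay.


Speed = 0.67 * 3e5 km/s = 201000 km/s
Propagation delay = 15744 / 201000 = 0.0783 s = 78.3284 ms
Processing delay = 2.7 ms
Total one-way latency = 81.0284 ms


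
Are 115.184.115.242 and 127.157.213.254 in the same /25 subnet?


Mask: 255.255.255.128
115.184.115.242 AND mask = 115.184.115.128
127.157.213.254 AND mask = 127.157.213.128
No, different subnets (115.184.115.128 vs 127.157.213.128)


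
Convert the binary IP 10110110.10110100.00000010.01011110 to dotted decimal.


10110110 = 182
10110100 = 180
00000010 = 2
01011110 = 94
IP: 182.180.2.94


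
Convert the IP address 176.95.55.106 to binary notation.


176 = 10110000
95 = 01011111
55 = 00110111
106 = 01101010
Binary: 10110000.01011111.00110111.01101010


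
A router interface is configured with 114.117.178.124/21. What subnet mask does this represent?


/21 means 21 network bits, 11 host bits
Binary: 11111111111111111111100000000000
Mask: 255.255.248.0


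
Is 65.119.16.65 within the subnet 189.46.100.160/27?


Subnet network: 189.46.100.160
Test IP AND mask: 65.119.16.64
No, 65.119.16.65 is not in 189.46.100.160/27


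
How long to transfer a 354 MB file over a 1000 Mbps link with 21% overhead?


Effective throughput = 1000 * (1 - 21/100) = 790 Mbps
File size in Mb = 354 * 8 = 2832 Mb
Time = 2832 / 790
Time = 3.5848 seconds


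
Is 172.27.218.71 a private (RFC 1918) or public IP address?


RFC 1918 private ranges:
  10.0.0.0/8 (10.0.0.0 - 10.255.255.255)
  172.16.0.0/12 (172.16.0.0 - 172.31.255.255)
  192.168.0.0/16 (192.168.0.0 - 192.168.255.255)
Private (in 172.16.0.0/12)


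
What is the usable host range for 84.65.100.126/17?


Network: 84.65.0.0
Broadcast: 84.65.127.255
First usable = network + 1
Last usable = broadcast - 1
Range: 84.65.0.1 to 84.65.127.254


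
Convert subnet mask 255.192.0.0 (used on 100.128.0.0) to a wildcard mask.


Subnet mask: 255.192.0.0
Wildcard = 255.255.255.255 - subnet mask
255 - 255 = 0
255 - 192 = 63
255 - 0 = 255
255 - 0 = 255
Wildcard: 0.63.255.255


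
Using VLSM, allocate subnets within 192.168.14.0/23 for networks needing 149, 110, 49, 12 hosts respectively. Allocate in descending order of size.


149 hosts -> /24 (254 usable): 192.168.14.0/24
110 hosts -> /25 (126 usable): 192.168.15.0/25
49 hosts -> /26 (62 usable): 192.168.15.128/26
12 hosts -> /28 (14 usable): 192.168.15.192/28
Allocation: 192.168.14.0/24 (149 hosts, 254 usable); 192.168.15.0/25 (110 hosts, 126 usable); 192.168.15.128/26 (49 hosts, 62 usable); 192.168.15.192/28 (12 hosts, 14 usable)


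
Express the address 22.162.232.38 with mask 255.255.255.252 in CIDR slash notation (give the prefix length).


Binary: 11111111.11111111.11111111.11111100
Count leading 1s
Prefix: /30


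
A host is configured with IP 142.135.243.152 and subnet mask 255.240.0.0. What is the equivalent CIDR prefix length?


Binary: 11111111.11110000.00000000.00000000
Count leading 1s
Prefix: /12


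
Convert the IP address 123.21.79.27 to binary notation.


123 = 01111011
21 = 00010101
79 = 01001111
27 = 00011011
Binary: 01111011.00010101.01001111.00011011


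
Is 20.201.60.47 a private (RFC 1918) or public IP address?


RFC 1918 private ranges:
  10.0.0.0/8 (10.0.0.0 - 10.255.255.255)
  172.16.0.0/12 (172.16.0.0 - 172.31.255.255)
  192.168.0.0/16 (192.168.0.0 - 192.168.255.255)
Public (not in any RFC 1918 range)


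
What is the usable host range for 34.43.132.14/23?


Network: 34.43.132.0
Broadcast: 34.43.133.255
First usable = network + 1
Last usable = broadcast - 1
Range: 34.43.132.1 to 34.43.133.254


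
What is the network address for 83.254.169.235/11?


IP:   01010011.11111110.10101001.11101011
Mask: 11111111.11100000.00000000.00000000
AND operation:
Net:  01010011.11100000.00000000.00000000
Network: 83.224.0.0/11


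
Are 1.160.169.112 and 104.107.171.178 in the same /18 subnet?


Mask: 255.255.192.0
1.160.169.112 AND mask = 1.160.128.0
104.107.171.178 AND mask = 104.107.128.0
No, different subnets (1.160.128.0 vs 104.107.128.0)
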